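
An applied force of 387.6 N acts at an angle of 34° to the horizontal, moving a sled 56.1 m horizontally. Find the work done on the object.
W = F·d·cosθ = (387.6)(56.1)cos(34°) = 18030 J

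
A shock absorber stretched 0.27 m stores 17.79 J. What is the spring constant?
k = 2·PE/x² = 2·17.79/(0.27)² = 488.1 N/m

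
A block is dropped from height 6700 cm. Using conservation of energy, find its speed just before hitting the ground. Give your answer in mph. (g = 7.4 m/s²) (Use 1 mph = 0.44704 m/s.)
Convert to SI: h = 67.0 m
mgh = ½mv² ⇒ v = √(2gh) = √(2·7.4·67.0) = 31.4897 m/s = 70.44 mph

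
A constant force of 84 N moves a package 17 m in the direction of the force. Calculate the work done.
W = F·d = (84)(17) = 1428 J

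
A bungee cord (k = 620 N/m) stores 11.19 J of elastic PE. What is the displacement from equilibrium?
x = √(2·PE/k) = √(2·11.19/620) = 0.19 m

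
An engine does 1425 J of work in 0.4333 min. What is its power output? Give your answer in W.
Convert to SI: W = 1425.0 J, t = 25.998 s
P = W/t = 1425.0/25.998 = 54.81 W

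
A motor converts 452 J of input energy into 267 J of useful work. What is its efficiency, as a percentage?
η = W_out/W_in = 267/452 = 59.07%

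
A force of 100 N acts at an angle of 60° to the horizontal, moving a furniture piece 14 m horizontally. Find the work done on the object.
W = F·d·cosθ = (100)(14)cos(60°) = 700.0 J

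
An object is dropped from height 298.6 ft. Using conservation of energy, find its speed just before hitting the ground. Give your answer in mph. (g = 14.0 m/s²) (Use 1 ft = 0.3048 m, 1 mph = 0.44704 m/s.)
Convert to SI: h = 91.0133 m
mgh = ½mv² ⇒ v = √(2gh) = √(2·14.0·91.0133) = 50.4814 m/s = 112.9 mph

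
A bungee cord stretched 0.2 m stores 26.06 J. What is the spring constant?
k = 2·PE/x² = 2·26.06/(0.2)² = 1303 N/m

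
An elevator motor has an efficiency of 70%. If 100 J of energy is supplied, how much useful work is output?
W_out = η·W_in = 0.7·100 = 70.0 J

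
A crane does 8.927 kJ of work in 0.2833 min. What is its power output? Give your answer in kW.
Convert to SI: W = 8927.0 J, t = 16.998 s
P = W/t = 8927.0/16.998 = 525.179 W = 0.5252 kW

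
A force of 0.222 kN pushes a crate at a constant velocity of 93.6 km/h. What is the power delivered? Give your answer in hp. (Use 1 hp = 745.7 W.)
Convert to SI: F = 222.0 N, v = 26.0 m/s
P = Fv = (222.0)(26.0) = 5772.0 W = 7.74 hp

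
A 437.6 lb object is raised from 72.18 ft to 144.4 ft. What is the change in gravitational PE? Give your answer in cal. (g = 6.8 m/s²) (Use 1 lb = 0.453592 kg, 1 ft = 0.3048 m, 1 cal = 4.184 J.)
Convert to SI: m = 198.492 kg, Δh = 22.0127 m
ΔPE = mgΔh = (198.492)(6.8)(22.0127) = 29711.5 J = 7101 cal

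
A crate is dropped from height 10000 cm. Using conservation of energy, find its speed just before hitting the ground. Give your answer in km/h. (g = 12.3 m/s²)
Convert to SI: h = 100.0 m
mgh = ½mv² ⇒ v = √(2gh) = √(2·12.3·100.0) = 49.5984 m/s = 178.6 km/h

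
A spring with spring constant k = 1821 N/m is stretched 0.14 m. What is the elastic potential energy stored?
PE = ½kx² = ½(1821)(0.14)² = 17.85 J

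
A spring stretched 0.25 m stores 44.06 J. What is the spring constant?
k = 2·PE/x² = 2·44.06/(0.25)² = 1410 N/m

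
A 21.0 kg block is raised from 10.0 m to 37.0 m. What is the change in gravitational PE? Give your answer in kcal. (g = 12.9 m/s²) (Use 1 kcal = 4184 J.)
ΔPE = mgΔh = (21.0)(12.9)(27.0) = 7314.3 J = 1.748 kcal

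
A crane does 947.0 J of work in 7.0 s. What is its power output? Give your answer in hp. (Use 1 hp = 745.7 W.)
P = W/t = 947.0/7.0 = 135.286 W = 0.1814 hp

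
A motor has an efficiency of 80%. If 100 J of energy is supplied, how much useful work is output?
W_out = η·W_in = 0.8·100 = 80.0 J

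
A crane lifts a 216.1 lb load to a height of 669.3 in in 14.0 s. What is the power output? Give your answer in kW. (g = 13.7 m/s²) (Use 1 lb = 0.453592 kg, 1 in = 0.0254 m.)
Convert to SI: m = 98.0212 kg, h = 17.0002 m, t = 14.0 s
P = mgh/t = (98.0212)(13.7)(17.0002)/14.0 = 1630.67 W = 1.631 kW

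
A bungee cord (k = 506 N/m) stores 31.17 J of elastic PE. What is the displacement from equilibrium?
x = √(2·PE/k) = √(2·31.17/506) = 0.351 m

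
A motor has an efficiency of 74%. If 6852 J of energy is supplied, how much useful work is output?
W_out = η·W_in = 0.74·6852 = 5070.48 J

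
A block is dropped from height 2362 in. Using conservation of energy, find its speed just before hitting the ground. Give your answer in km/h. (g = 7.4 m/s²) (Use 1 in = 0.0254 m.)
Convert to SI: h = 59.9948 m
mgh = ½mv² ⇒ v = √(2gh) = √(2·7.4·59.9948) = 29.798 m/s = 107.3 km/h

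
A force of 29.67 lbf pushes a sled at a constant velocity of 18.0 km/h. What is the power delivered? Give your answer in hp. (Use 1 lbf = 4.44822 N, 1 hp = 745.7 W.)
Convert to SI: F = 131.979 N, v = 5.0 m/s
P = Fv = (131.979)(5.0) = 659.893 W = 0.8849 hp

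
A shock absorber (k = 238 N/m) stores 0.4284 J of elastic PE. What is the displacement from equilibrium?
x = √(2·PE/k) = √(2·0.4284/238) = 0.06 m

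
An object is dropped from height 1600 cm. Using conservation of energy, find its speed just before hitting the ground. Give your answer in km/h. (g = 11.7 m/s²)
Convert to SI: h = 16.0 m
mgh = ½mv² ⇒ v = √(2gh) = √(2·11.7·16.0) = 19.3494 m/s = 69.66 km/h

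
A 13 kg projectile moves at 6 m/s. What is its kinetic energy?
KE = ½mv² = ½(13)(6)² = 234.0 J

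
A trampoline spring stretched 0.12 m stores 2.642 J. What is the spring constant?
k = 2·PE/x² = 2·2.642/(0.12)² = 366.9 N/m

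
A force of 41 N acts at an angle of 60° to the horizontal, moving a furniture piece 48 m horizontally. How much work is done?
W = F·d·cosθ = (41)(48)cos(60°) = 984.0 J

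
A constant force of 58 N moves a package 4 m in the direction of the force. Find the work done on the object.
W = F·d = (58)(4) = 232.0 J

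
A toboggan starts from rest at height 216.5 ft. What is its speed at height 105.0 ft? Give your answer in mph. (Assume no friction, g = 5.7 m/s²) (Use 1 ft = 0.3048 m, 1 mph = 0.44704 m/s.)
Convert to SI: h₁−h₂ = 33.9852 m
mgh₁ = mgh₂ + ½mv² ⇒ v = √(2g(h₁−h₂)) = √(2·5.7·33.9852) = 19.6833 m/s = 44.03 mph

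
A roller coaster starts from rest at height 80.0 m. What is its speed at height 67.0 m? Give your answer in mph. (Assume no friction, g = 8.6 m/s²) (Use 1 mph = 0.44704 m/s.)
mgh₁ = mgh₂ + ½mv² ⇒ v = √(2g(h₁−h₂)) = √(2·8.6·13.0) = 14.9533 m/s = 33.45 mph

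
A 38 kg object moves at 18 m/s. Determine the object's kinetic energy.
KE = ½mv² = ½(38)(18)² = 6156.0 J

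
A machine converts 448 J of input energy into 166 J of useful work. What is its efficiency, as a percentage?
η = W_out/W_in = 166/448 = 37.05%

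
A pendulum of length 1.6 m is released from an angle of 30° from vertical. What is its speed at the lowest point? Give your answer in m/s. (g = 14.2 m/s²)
h = L(1 − cosθ) = 1.6(1 − cos30°) = 0.214359 m
v = √(2gh) = √(2·14.2·0.214359) = 2.467 m/s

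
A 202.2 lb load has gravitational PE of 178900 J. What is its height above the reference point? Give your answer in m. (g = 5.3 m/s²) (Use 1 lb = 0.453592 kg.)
Convert to SI: m = 91.7163 kg, PE = 178900 J
h = PE/(mg) = 178900/(91.7163·5.3) = 368.0 m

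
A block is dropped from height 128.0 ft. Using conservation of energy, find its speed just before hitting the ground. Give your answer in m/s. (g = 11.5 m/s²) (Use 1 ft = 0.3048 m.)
Convert to SI: h = 39.0144 m
mgh = ½mv² ⇒ v = √(2gh) = √(2·11.5·39.0144) = 29.96 m/s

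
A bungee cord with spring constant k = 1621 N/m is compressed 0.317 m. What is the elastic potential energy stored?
PE = ½kx² = ½(1621)(0.317)² = 81.45 J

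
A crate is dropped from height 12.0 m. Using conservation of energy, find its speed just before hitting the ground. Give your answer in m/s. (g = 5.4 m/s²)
mgh = ½mv² ⇒ v = √(2gh) = √(2·5.4·12.0) = 11.38 m/s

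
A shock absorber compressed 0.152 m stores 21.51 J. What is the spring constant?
k = 2·PE/x² = 2·21.51/(0.152)² = 1862 N/m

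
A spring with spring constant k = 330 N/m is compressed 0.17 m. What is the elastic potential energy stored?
PE = ½kx² = ½(330)(0.17)² = 4.769 J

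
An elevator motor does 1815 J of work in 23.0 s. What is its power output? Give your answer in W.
P = W/t = 1815.0/23.0 = 78.91 W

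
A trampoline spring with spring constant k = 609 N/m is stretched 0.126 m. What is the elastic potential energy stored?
PE = ½kx² = ½(609)(0.126)² = 4.834 J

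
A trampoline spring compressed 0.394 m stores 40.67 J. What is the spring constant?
k = 2·PE/x² = 2·40.67/(0.394)² = 524.0 N/m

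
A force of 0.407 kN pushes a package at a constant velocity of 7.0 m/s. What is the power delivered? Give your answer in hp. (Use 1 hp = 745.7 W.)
Convert to SI: F = 407.0 N, v = 7.0 m/s
P = Fv = (407.0)(7.0) = 2849.0 W = 3.821 hp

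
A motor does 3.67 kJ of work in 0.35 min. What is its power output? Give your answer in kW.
Convert to SI: W = 3670.0 J, t = 21.0 s
P = W/t = 3670.0/21.0 = 174.762 W = 0.1748 kW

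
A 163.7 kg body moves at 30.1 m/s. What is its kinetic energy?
KE = ½mv² = ½(163.7)(30.1)² = 74160 J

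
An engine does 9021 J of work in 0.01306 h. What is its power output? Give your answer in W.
Convert to SI: W = 9021.0 J, t = 47.016 s
P = W/t = 9021.0/47.016 = 191.9 W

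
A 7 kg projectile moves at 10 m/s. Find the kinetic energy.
KE = ½mv² = ½(7)(10)² = 350.0 J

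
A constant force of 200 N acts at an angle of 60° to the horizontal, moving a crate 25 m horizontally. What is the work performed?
W = F·d·cosθ = (200)(25)cos(60°) = 2500 J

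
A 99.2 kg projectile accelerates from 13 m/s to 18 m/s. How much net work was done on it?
W = ΔKE = ½m(v₂² − v₁²) = ½(99.2)(18² − 13²) = 7688.0 J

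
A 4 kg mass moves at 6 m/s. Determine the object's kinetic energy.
KE = ½mv² = ½(4)(6)² = 72.0 J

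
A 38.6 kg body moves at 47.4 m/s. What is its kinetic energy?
KE = ½mv² = ½(38.6)(47.4)² = 43360 J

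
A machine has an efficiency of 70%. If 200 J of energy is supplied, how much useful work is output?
W_out = η·W_in = 0.7·200 = 140.0 J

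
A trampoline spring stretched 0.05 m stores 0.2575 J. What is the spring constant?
k = 2·PE/x² = 2·0.2575/(0.05)² = 206.0 N/m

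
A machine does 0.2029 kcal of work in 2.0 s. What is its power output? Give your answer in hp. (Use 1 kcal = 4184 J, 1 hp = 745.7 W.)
Convert to SI: W = 848.934 J, t = 2.0 s
P = W/t = 848.934/2.0 = 424.467 W = 0.5692 hp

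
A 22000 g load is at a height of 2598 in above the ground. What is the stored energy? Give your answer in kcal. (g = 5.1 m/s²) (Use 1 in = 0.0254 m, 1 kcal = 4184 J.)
Convert to SI: m = 22.0 kg, h = 65.9892 m
PE = mgh = (22.0)(5.1)(65.9892) = 7403.99 J = 1.77 kcal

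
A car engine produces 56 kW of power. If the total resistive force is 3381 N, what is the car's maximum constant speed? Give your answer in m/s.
P = Fv ⇒ v = P/F = 56000 W/3381.0 N = 16.56 m/s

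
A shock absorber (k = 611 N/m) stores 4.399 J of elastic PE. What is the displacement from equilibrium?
x = √(2·PE/k) = √(2·4.399/611) = 0.12 m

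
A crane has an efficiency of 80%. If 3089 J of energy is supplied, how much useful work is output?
W_out = η·W_in = 0.8·3089 = 2471.2 J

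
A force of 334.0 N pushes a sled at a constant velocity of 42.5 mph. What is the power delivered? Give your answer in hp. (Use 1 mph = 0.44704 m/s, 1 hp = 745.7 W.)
Convert to SI: F = 334.0 N, v = 18.9992 m/s
P = Fv = (334.0)(18.9992) = 6345.73 W = 8.51 hp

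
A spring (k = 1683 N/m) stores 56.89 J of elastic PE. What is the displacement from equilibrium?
x = √(2·PE/k) = √(2·56.89/1683) = 0.26 m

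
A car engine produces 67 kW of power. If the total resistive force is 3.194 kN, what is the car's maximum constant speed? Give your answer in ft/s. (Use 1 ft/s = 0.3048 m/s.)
Convert to SI: F = 3194.0 N
P = Fv ⇒ v = P/F = 67000 W/3194.0 N = 20.9768 m/s = 68.82 ft/s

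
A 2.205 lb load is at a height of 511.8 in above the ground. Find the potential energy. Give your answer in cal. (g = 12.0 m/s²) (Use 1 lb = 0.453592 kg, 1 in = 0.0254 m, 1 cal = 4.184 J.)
Convert to SI: m = 1.00017 kg, h = 12.9997 m
PE = mgh = (1.00017)(12.0)(12.9997) = 156.023 J = 37.29 cal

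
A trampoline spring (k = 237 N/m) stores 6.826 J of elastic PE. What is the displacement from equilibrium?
x = √(2·PE/k) = √(2·6.826/237) = 0.24 m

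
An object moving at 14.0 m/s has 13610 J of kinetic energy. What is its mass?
m = 2·KE/v² = 2·13610/(14.0)² = 138.9 kg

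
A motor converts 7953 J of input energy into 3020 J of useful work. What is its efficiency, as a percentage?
η = W_out/W_in = 3020/7953 = 37.97%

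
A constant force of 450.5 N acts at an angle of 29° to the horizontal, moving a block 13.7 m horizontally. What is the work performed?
W = F·d·cosθ = (450.5)(13.7)cos(29°) = 5398 J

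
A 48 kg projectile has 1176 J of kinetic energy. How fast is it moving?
v = √(2·KE/m) = √(2·1176/48) = 7.0 m/s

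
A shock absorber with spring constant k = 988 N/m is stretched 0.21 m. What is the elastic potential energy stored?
PE = ½kx² = ½(988)(0.21)² = 21.79 J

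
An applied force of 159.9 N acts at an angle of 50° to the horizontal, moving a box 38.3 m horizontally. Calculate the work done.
W = F·d·cosθ = (159.9)(38.3)cos(50°) = 3937 J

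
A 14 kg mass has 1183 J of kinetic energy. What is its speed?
v = √(2·KE/m) = √(2·1183/14) = 13.0 m/s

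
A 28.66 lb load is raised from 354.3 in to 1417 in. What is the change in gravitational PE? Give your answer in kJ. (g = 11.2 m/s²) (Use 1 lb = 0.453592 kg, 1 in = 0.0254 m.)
Convert to SI: m = 12.9999 kg, Δh = 26.9926 m
ΔPE = mgΔh = (12.9999)(11.2)(26.9926) = 3930.1 J = 3.93 kJ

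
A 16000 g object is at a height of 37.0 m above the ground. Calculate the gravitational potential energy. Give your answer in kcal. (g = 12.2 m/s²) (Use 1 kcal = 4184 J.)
Convert to SI: m = 16.0 kg, h = 37.0 m
PE = mgh = (16.0)(12.2)(37.0) = 7222.4 J = 1.726 kcal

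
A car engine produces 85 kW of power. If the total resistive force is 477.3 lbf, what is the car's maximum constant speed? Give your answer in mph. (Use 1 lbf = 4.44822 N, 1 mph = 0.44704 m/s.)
Convert to SI: F = 2123.14 N
P = Fv ⇒ v = P/F = 85000 W/2123.14 N = 40.0351 m/s = 89.56 mph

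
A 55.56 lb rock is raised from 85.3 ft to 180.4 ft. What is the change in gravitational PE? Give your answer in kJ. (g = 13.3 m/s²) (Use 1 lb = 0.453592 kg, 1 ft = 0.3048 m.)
Convert to SI: m = 25.2016 kg, Δh = 28.9865 m
ΔPE = mgΔh = (25.2016)(13.3)(28.9865) = 9715.71 J = 9.716 kJ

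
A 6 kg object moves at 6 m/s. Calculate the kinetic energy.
KE = ½mv² = ½(6)(6)² = 108.0 J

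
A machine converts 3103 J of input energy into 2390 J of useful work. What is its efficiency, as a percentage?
η = W_out/W_in = 2390/3103 = 77.02%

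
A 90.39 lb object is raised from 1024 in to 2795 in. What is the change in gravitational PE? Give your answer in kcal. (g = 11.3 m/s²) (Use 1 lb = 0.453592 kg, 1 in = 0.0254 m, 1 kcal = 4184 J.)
Convert to SI: m = 41.0002 kg, Δh = 44.9834 m
ΔPE = mgΔh = (41.0002)(11.3)(44.9834) = 20840.9 J = 4.981 kcal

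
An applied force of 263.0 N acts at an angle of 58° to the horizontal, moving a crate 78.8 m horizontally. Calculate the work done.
W = F·d·cosθ = (263.0)(78.8)cos(58°) = 10980 J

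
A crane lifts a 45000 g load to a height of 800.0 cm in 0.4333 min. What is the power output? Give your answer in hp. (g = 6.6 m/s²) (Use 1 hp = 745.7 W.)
Convert to SI: m = 45.0 kg, h = 8.0 m, t = 25.998 s
P = mgh/t = (45.0)(6.6)(8.0)/25.998 = 91.3916 W = 0.1226 hp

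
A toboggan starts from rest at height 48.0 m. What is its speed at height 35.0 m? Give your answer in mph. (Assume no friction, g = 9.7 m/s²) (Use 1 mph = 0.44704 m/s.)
mgh₁ = mgh₂ + ½mv² ⇒ v = √(2g(h₁−h₂)) = √(2·9.7·13.0) = 15.8808 m/s = 35.52 mph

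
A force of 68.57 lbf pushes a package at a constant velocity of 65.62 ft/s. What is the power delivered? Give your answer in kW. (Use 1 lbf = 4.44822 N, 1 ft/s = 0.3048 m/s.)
Convert to SI: F = 305.014 N, v = 20.001 m/s
P = Fv = (305.014)(20.001) = 6100.59 W = 6.101 kW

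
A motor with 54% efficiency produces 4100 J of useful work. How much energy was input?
W_in = W_out/η = 4100/0.54 = 7593 J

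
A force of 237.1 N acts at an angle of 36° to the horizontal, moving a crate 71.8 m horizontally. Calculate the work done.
W = F·d·cosθ = (237.1)(71.8)cos(36°) = 13770 J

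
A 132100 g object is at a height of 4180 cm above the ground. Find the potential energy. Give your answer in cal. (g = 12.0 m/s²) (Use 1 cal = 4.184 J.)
Convert to SI: m = 132.1 kg, h = 41.8 m
PE = mgh = (132.1)(12.0)(41.8) = 66261.4 J = 15840 cal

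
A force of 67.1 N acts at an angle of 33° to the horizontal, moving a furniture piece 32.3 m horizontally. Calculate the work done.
W = F·d·cosθ = (67.1)(32.3)cos(33°) = 1818 J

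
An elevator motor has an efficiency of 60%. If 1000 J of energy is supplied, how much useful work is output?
W_out = η·W_in = 0.6·1000 = 600.0 J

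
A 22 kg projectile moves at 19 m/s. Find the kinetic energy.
KE = ½mv² = ½(22)(19)² = 3971.0 J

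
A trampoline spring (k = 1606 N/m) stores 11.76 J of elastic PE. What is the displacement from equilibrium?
x = √(2·PE/k) = √(2·11.76/1606) = 0.121 m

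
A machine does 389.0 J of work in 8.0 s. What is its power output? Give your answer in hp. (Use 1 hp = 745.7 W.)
P = W/t = 389.0/8.0 = 48.625 W = 0.06521 hp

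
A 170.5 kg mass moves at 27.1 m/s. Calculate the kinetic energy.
KE = ½mv² = ½(170.5)(27.1)² = 62610 J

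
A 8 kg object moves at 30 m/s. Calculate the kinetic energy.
KE = ½mv² = ½(8)(30)² = 3600.0 J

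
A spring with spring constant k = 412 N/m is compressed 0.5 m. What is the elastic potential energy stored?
PE = ½kx² = ½(412)(0.5)² = 51.5 J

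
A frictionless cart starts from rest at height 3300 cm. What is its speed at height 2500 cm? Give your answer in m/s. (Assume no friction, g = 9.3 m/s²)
Convert to SI: h₁−h₂ = 8.0 m
mgh₁ = mgh₂ + ½mv² ⇒ v = √(2g(h₁−h₂)) = √(2·9.3·8.0) = 12.2 m/s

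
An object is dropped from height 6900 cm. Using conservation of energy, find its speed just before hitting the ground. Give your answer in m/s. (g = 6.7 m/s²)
Convert to SI: h = 69.0 m
mgh = ½mv² ⇒ v = √(2gh) = √(2·6.7·69.0) = 30.41 m/s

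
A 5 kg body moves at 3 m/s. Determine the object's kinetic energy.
KE = ½mv² = ½(5)(3)² = 22.5 J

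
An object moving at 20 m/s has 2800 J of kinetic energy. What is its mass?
m = 2·KE/v² = 2·2800/(20)² = 14.0 kg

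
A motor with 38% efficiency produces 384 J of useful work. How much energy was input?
W_in = W_out/η = 384/0.38 = 1011 J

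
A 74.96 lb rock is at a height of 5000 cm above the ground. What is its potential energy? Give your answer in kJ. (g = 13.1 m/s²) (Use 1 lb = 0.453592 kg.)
Convert to SI: m = 34.0013 kg, h = 50.0 m
PE = mgh = (34.0013)(13.1)(50.0) = 22270.8 J = 22.27 kJ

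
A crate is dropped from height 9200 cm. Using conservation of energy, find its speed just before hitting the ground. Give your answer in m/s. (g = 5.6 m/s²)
Convert to SI: h = 92.0 m
mgh = ½mv² ⇒ v = √(2gh) = √(2·5.6·92.0) = 32.1 m/s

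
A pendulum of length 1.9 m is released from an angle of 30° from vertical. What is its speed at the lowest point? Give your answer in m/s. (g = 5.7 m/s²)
h = L(1 − cosθ) = 1.9(1 − cos30°) = 0.254552 m
v = √(2gh) = √(2·5.7·0.254552) = 1.703 m/s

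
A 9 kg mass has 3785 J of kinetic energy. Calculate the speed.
v = √(2·KE/m) = √(2·3785/9) = 29.0 m/s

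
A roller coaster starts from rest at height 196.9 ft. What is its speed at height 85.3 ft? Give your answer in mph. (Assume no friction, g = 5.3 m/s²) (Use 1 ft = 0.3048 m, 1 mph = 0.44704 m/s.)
Convert to SI: h₁−h₂ = 34.0157 m
mgh₁ = mgh₂ + ½mv² ⇒ v = √(2g(h₁−h₂)) = √(2·5.3·34.0157) = 18.9886 m/s = 42.48 mph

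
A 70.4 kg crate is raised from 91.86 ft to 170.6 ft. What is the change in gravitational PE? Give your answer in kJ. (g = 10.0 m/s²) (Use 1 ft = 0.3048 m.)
Convert to SI: m = 70.4 kg, Δh = 24.0 m
ΔPE = mgΔh = (70.4)(10.0)(24.0) = 16896.0 J = 16.9 kJ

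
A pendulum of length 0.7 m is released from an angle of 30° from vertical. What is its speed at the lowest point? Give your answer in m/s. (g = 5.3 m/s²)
h = L(1 − cosθ) = 0.7(1 − cos30°) = 0.0937822 m
v = √(2gh) = √(2·5.3·0.0937822) = 0.997 m/s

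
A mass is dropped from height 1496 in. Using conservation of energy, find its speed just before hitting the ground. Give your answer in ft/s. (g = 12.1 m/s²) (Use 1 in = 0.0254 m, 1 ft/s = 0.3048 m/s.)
Convert to SI: h = 37.9984 m
mgh = ½mv² ⇒ v = √(2gh) = √(2·12.1·37.9984) = 30.3243 m/s = 99.49 ft/s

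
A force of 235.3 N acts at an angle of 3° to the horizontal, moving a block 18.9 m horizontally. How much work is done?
W = F·d·cosθ = (235.3)(18.9)cos(3°) = 4441 J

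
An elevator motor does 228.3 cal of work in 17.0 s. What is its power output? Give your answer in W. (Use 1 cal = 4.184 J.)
Convert to SI: W = 955.207 J, t = 17.0 s
P = W/t = 955.207/17.0 = 56.19 W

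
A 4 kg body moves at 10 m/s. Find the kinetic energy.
KE = ½mv² = ½(4)(10)² = 200.0 J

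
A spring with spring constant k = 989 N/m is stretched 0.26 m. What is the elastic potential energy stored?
PE = ½kx² = ½(989)(0.26)² = 33.43 J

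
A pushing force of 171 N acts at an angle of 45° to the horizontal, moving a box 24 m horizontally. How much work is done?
W = F·d·cosθ = (171)(24)cos(45°) = 2902 J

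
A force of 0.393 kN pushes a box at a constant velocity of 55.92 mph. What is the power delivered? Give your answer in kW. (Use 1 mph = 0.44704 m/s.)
Convert to SI: F = 393.0 N, v = 24.9985 m/s
P = Fv = (393.0)(24.9985) = 9824.4 W = 9.824 kW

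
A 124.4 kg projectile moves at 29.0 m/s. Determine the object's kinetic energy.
KE = ½mv² = ½(124.4)(29.0)² = 52310 J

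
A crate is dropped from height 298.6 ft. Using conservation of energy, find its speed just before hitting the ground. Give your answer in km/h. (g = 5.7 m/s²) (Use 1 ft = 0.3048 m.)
Convert to SI: h = 91.0133 m
mgh = ½mv² ⇒ v = √(2gh) = √(2·5.7·91.0133) = 32.211 m/s = 116.0 km/h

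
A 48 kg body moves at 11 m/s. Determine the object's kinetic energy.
KE = ½mv² = ½(48)(11)² = 2904.0 J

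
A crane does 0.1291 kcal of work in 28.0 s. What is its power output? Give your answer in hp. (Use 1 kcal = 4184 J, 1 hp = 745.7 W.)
Convert to SI: W = 540.154 J, t = 28.0 s
P = W/t = 540.154/28.0 = 19.2912 W = 0.02587 hp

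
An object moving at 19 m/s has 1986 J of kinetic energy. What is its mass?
m = 2·KE/v² = 2·1986/(19)² = 11.0 kg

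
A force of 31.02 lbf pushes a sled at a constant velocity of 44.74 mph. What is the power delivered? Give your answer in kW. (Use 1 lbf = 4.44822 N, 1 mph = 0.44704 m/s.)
Convert to SI: F = 137.984 N, v = 20.0006 m/s
P = Fv = (137.984)(20.0006) = 2759.75 W = 2.76 kW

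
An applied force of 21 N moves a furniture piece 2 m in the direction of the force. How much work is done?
W = F·d = (21)(2) = 42.0 J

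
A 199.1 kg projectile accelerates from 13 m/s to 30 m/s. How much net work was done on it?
W = ΔKE = ½m(v₂² − v₁²) = ½(199.1)(30² − 13²) = 72771.05 J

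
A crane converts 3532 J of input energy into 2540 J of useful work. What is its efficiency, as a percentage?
η = W_out/W_in = 2540/3532 = 71.91%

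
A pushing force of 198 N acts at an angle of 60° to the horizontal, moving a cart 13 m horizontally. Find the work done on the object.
W = F·d·cosθ = (198)(13)cos(60°) = 1287 J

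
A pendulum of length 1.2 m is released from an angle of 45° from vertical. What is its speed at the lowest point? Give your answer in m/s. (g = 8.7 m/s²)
h = L(1 − cosθ) = 1.2(1 − cos45°) = 0.351472 m
v = √(2gh) = √(2·8.7·0.351472) = 2.473 m/s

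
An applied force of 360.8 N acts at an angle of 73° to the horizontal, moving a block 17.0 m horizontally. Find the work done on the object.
W = F·d·cosθ = (360.8)(17.0)cos(73°) = 1793 J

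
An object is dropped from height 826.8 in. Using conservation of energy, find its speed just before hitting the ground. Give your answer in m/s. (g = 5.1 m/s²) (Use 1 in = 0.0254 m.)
Convert to SI: h = 21.0007 m
mgh = ½mv² ⇒ v = √(2gh) = √(2·5.1·21.0007) = 14.64 m/s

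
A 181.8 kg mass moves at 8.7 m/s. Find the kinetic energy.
KE = ½mv² = ½(181.8)(8.7)² = 6880 J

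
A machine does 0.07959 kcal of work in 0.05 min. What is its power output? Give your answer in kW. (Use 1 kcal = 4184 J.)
Convert to SI: W = 333.005 J, t = 3.0 s
P = W/t = 333.005/3.0 = 111.002 W = 0.111 kW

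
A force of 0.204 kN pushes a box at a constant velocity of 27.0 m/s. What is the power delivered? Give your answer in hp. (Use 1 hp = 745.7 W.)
Convert to SI: F = 204.0 N, v = 27.0 m/s
P = Fv = (204.0)(27.0) = 5508.0 W = 7.386 hp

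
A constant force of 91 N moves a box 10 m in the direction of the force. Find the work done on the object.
W = F·d = (91)(10) = 910.0 J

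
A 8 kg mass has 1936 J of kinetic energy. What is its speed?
v = √(2·KE/m) = √(2·1936/8) = 22.0 m/s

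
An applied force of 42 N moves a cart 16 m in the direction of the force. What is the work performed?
W = F·d = (42)(16) = 672.0 J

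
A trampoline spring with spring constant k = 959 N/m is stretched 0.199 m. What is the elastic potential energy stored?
PE = ½kx² = ½(959)(0.199)² = 18.99 J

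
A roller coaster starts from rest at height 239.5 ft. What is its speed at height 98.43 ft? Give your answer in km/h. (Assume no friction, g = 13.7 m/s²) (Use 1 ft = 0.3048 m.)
Convert to SI: h₁−h₂ = 42.9981 m
mgh₁ = mgh₂ + ½mv² ⇒ v = √(2g(h₁−h₂)) = √(2·13.7·42.9981) = 34.3242 m/s = 123.6 km/h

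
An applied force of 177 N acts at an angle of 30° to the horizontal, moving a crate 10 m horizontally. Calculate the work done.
W = F·d·cosθ = (177)(10)cos(30°) = 1533 J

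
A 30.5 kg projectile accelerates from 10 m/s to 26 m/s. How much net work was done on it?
W = ΔKE = ½m(v₂² − v₁²) = ½(30.5)(26² − 10²) = 8784.0 J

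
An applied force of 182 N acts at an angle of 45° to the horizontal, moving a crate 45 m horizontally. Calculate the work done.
W = F·d·cosθ = (182)(45)cos(45°) = 5791 J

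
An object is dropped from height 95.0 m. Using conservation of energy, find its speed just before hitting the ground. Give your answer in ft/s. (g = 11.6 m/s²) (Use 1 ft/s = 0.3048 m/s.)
mgh = ½mv² ⇒ v = √(2gh) = √(2·11.6·95.0) = 46.9468 m/s = 154.0 ft/s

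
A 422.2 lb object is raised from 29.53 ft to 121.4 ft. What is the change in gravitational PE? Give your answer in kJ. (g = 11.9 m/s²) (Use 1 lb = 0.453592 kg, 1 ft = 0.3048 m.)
Convert to SI: m = 191.507 kg, Δh = 28.002 m
ΔPE = mgΔh = (191.507)(11.9)(28.002) = 63814.5 J = 63.81 kJ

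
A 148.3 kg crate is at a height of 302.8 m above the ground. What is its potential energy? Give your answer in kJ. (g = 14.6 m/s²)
PE = mgh = (148.3)(14.6)(302.8) = 655617 J = 655.6 kJ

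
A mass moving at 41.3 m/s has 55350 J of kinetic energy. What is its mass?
m = 2·KE/v² = 2·55350/(41.3)² = 64.9 kg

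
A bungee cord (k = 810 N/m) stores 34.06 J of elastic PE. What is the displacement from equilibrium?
x = √(2·PE/k) = √(2·34.06/810) = 0.29 m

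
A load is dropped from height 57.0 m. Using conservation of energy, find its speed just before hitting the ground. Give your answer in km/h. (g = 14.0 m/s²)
mgh = ½mv² ⇒ v = √(2gh) = √(2·14.0·57.0) = 39.95 m/s = 143.8 km/h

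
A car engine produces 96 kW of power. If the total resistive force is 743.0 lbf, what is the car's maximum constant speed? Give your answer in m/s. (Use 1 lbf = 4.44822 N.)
Convert to SI: F = 3305.03 N
P = Fv ⇒ v = P/F = 96000 W/3305.03 N = 29.05 m/s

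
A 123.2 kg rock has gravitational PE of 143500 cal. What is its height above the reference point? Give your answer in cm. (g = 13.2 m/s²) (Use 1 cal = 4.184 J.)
Convert to SI: m = 123.2 kg, PE = 600404 J
h = PE/(mg) = 600404/(123.2·13.2) = 369.198 m = 36920 cm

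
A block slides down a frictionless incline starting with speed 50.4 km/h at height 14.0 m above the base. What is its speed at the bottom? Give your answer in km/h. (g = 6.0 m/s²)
Convert to SI: v₀ = 14.0 m/s, h = 14.0 m
½mv₀² + mgh = ½mv² ⇒ v = √(v₀² + 2gh) = √(14.0² + 2·6.0·14.0) = 19.0788 m/s = 68.68 km/h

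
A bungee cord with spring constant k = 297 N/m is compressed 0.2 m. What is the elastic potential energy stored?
PE = ½kx² = ½(297)(0.2)² = 5.94 J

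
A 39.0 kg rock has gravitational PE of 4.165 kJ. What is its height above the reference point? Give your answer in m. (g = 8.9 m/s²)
Convert to SI: m = 39.0 kg, PE = 4165.0 J
h = PE/(mg) = 4165.0/(39.0·8.9) = 12.0 m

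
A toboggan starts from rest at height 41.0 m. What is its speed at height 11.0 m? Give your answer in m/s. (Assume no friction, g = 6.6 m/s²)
mgh₁ = mgh₂ + ½mv² ⇒ v = √(2g(h₁−h₂)) = √(2·6.6·30.0) = 19.9 m/s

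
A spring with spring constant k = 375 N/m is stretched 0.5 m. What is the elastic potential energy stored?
PE = ½kx² = ½(375)(0.5)² = 46.88 J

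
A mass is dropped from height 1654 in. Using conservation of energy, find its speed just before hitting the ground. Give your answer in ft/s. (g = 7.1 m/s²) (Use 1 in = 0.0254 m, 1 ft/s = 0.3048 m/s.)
Convert to SI: h = 42.0116 m
mgh = ½mv² ⇒ v = √(2gh) = √(2·7.1·42.0116) = 24.4247 m/s = 80.13 ft/s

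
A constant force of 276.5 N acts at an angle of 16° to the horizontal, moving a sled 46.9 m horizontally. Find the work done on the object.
W = F·d·cosθ = (276.5)(46.9)cos(16°) = 12470 J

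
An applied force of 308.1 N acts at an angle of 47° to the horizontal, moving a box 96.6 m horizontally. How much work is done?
W = F·d·cosθ = (308.1)(96.6)cos(47°) = 20300 J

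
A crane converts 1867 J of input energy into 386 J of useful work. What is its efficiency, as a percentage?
η = W_out/W_in = 386/1867 = 20.67%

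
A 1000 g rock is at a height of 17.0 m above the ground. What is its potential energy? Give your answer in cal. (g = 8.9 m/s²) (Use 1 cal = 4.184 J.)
Convert to SI: m = 1.0 kg, h = 17.0 m
PE = mgh = (1.0)(8.9)(17.0) = 151.3 J = 36.16 cal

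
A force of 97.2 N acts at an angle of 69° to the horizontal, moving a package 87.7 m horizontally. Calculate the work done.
W = F·d·cosθ = (97.2)(87.7)cos(69°) = 3055 J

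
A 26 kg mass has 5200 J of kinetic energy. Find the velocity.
v = √(2·KE/m) = √(2·5200/26) = 20.0 m/s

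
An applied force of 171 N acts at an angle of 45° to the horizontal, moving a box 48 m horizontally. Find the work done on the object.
W = F·d·cosθ = (171)(48)cos(45°) = 5804 J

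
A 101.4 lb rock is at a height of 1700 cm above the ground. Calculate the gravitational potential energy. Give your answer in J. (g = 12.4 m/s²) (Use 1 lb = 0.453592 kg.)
Convert to SI: m = 45.9942 kg, h = 17.0 m
PE = mgh = (45.9942)(12.4)(17.0) = 9696 J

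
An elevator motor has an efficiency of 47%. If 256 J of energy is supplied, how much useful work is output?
W_out = η·W_in = 0.47·256 = 120.32 J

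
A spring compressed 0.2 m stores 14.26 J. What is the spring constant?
k = 2·PE/x² = 2·14.26/(0.2)² = 713.0 N/m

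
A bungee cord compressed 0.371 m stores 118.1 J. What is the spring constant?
k = 2·PE/x² = 2·118.1/(0.371)² = 1716 N/m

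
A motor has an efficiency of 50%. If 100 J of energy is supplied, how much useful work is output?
W_out = η·W_in = 0.5·100 = 50.0 J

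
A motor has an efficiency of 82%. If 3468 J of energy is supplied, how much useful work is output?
W_out = η·W_in = 0.82·3468 = 2843.76 J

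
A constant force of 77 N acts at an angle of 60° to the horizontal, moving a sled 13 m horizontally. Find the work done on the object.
W = F·d·cosθ = (77)(13)cos(60°) = 500.5 J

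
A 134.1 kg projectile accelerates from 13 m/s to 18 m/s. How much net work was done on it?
W = ΔKE = ½m(v₂² − v₁²) = ½(134.1)(18² − 13²) = 10392.75 J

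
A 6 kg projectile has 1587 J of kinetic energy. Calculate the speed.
v = √(2·KE/m) = √(2·1587/6) = 23.0 m/s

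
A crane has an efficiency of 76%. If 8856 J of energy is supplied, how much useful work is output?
W_out = η·W_in = 0.76·8856 = 6730.56 J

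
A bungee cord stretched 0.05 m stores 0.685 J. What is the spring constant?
k = 2·PE/x² = 2·0.685/(0.05)² = 548.0 N/m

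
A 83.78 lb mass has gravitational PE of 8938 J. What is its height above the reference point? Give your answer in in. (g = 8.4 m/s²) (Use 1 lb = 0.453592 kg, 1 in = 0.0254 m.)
Convert to SI: m = 38.0019 kg, PE = 8938.0 J
h = PE/(mg) = 8938.0/(38.0019·8.4) = 27.9998 m = 1102 in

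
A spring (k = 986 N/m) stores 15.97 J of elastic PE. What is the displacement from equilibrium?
x = √(2·PE/k) = √(2·15.97/986) = 0.18 m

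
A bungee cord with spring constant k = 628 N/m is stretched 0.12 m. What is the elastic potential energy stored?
PE = ½kx² = ½(628)(0.12)² = 4.522 J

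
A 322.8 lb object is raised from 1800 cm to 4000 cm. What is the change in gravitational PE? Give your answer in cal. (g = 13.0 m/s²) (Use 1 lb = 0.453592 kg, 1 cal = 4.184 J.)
Convert to SI: m = 146.419 kg, Δh = 22.0 m
ΔPE = mgΔh = (146.419)(13.0)(22.0) = 41876.0 J = 10010 cal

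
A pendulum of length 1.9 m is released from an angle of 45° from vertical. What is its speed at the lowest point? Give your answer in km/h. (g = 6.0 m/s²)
h = L(1 − cosθ) = 1.9(1 − cos45°) = 0.556497 m
v = √(2gh) = √(2·6.0·0.556497) = 2.58418 m/s = 9.303 km/h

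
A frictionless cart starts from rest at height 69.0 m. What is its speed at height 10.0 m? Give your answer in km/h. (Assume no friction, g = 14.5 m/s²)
mgh₁ = mgh₂ + ½mv² ⇒ v = √(2g(h₁−h₂)) = √(2·14.5·59.0) = 41.3642 m/s = 148.9 km/h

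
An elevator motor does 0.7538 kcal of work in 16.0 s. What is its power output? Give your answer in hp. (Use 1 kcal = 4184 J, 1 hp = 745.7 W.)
Convert to SI: W = 3153.9 J, t = 16.0 s
P = W/t = 3153.9/16.0 = 197.119 W = 0.2643 hp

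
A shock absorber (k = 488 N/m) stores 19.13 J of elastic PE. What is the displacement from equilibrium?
x = √(2·PE/k) = √(2·19.13/488) = 0.28 m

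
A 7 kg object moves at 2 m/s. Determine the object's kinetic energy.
KE = ½mv² = ½(7)(2)² = 14.0 J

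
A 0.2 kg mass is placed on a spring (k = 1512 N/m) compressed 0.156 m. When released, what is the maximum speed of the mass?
½kx² = ½mv² ⇒ v = x√(k/m) = (0.156)√(1512/0.2) = 13.56 m/s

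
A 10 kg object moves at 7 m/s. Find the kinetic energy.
KE = ½mv² = ½(10)(7)² = 245.0 J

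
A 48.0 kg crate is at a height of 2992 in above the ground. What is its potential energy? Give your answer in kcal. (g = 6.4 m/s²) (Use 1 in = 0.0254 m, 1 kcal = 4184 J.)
Convert to SI: m = 48.0 kg, h = 75.9968 m
PE = mgh = (48.0)(6.4)(75.9968) = 23346.2 J = 5.58 kcal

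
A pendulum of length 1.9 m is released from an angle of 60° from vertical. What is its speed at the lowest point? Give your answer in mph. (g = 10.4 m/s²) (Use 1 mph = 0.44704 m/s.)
h = L(1 − cosθ) = 1.9(1 − cos60°) = 0.95 m
v = √(2gh) = √(2·10.4·0.95) = 4.44522 m/s = 9.944 mph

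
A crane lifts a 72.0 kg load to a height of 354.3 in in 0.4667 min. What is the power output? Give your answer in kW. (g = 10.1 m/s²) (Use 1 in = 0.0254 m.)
Convert to SI: m = 72.0 kg, h = 8.99922 m, t = 28.002 s
P = mgh/t = (72.0)(10.1)(8.99922)/28.002 = 233.706 W = 0.2337 kW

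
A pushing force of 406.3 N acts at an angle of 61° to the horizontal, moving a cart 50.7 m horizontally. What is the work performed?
W = F·d·cosθ = (406.3)(50.7)cos(61°) = 9987 J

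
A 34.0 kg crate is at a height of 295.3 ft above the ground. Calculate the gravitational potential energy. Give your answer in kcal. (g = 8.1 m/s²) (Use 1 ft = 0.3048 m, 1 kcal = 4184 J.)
Convert to SI: m = 34.0 kg, h = 90.0074 m
PE = mgh = (34.0)(8.1)(90.0074) = 24788.0 J = 5.924 kcal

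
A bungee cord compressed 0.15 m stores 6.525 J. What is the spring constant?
k = 2·PE/x² = 2·6.525/(0.15)² = 580.0 N/m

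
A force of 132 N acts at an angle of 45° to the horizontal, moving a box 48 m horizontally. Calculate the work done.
W = F·d·cosθ = (132)(48)cos(45°) = 4480 J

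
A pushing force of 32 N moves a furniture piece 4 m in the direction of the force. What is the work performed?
W = F·d = (32)(4) = 128.0 J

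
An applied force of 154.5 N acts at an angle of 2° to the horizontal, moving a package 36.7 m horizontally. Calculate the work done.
W = F·d·cosθ = (154.5)(36.7)cos(2°) = 5667 J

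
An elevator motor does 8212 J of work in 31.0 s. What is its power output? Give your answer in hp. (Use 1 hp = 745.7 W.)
P = W/t = 8212.0/31.0 = 264.903 W = 0.3552 hp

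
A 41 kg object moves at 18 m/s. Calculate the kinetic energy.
KE = ½mv² = ½(41)(18)² = 6642.0 J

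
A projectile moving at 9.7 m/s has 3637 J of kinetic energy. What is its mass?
m = 2·KE/v² = 2·3637/(9.7)² = 77.31 kg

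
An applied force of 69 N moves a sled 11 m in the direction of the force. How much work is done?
W = F·d = (69)(11) = 759.0 J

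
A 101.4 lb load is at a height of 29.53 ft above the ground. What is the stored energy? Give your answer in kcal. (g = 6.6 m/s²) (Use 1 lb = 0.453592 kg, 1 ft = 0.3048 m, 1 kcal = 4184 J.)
Convert to SI: m = 45.9942 kg, h = 9.00074 m
PE = mgh = (45.9942)(6.6)(9.00074) = 2732.28 J = 0.653 kcal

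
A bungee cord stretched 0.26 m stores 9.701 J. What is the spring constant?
k = 2·PE/x² = 2·9.701/(0.26)² = 287.0 N/m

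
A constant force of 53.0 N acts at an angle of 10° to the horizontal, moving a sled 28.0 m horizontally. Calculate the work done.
W = F·d·cosθ = (53.0)(28.0)cos(10°) = 1461 J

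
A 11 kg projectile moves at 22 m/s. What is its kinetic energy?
KE = ½mv² = ½(11)(22)² = 2662.0 J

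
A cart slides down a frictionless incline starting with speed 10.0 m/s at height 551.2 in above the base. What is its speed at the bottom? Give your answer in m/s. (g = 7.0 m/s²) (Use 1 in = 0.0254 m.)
Convert to SI: v₀ = 10.0 m/s, h = 14.0005 m
½mv₀² + mgh = ½mv² ⇒ v = √(v₀² + 2gh) = √(10.0² + 2·7.0·14.0005) = 17.2 m/s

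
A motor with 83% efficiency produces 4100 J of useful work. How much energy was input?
W_in = W_out/η = 4100/0.83 = 4940 J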